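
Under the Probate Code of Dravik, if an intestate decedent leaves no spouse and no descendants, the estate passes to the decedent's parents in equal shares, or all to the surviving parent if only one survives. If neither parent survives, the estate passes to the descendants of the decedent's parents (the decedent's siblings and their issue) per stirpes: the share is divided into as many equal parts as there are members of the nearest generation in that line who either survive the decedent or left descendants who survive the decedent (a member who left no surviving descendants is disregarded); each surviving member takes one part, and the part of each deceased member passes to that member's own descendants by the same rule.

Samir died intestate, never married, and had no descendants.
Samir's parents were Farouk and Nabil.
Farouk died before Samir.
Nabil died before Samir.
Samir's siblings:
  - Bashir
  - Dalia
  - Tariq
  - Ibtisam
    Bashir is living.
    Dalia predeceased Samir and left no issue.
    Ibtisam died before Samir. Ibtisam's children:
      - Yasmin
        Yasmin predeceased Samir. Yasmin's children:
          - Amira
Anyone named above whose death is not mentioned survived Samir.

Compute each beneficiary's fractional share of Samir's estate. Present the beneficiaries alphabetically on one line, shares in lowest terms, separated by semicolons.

Neither parent survives and there are no descendants, so the estate passes to Samir's siblings and their issue per stirpes.
Dalia left no surviving issue, so that branch lapses and is disregarded.
The estate is divided into 3 equal shares of 1/3 among Bashir, Tariq, Ibtisam.
Bashir is living and takes 1/3.
Tariq is living and takes 1/3.
Ibtisam predeceased; the 1/3 allotted to Ibtisam's branch passes to Ibtisam's issue by representation.
Yasmin's line is the sole branch at this level, so the full 1/3 passes to Yasmin's issue by representation.
Amira is the sole taker at this level and receives the full 1/3.

Amira 1/3; Bashir 1/3; Tariq 1/3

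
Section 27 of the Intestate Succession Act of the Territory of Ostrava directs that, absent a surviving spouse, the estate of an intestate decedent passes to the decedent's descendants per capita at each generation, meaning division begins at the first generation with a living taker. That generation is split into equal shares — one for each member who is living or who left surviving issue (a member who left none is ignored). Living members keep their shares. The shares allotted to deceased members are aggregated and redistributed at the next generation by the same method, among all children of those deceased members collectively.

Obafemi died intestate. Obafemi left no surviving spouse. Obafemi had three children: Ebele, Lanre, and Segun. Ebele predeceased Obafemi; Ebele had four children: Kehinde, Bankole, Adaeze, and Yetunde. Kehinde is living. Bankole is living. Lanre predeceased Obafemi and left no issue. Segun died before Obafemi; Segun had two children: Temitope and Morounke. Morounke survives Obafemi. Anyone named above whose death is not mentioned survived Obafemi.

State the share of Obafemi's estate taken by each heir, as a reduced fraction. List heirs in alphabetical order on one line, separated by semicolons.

Adaeze 1/6; Bankole 1/6; Kehinde 1/6; Morounke 1/6; Temitope 1/6; Yetunde 1/6

There is no surviving spouse, so the entire estate passes to Obafemi's descendants per capita at each generation.
No one at generation 1 (Ebele, Segun) is living; moving to the next generation.
At generation 2 (Kehinde, Bankole, Adaeze, Yetunde, Temitope, Morounke) there are 6 shares of (1)/6 = 1/6 each.
Living: Kehinde, Bankole, Adaeze, Yetunde, Temitope, and Morounke — each takes 1/6.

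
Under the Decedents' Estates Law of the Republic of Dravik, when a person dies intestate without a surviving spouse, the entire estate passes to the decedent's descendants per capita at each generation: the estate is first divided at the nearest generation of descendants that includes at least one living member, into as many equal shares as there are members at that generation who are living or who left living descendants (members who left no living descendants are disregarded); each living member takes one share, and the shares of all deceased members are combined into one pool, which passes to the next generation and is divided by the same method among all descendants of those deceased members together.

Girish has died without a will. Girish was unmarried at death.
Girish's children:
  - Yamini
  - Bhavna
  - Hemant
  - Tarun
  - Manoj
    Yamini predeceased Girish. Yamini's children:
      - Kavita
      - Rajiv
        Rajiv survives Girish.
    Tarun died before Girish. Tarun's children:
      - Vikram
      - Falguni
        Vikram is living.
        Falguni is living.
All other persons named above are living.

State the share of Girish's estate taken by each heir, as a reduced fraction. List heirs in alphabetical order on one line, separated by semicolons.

There is no surviving spouse, so the entire estate passes to Girish's descendants per capita at each generation.
At generation 1 (Yamini, Bhavna, Hemant, Tarun, Manoj) there are 5 shares of (1)/5 = 1/5 each.
Living: Bhavna, Hemant, and Manoj — each takes 1/5.
Deceased: Yamini and Tarun. Their combined 2/5 is pooled and carried to generation 2.
At generation 2 (Kavita, Rajiv, Vikram, Falguni) there are 4 shares of (2/5)/4 = 1/10 each.
Living: Kavita, Rajiv, Vikram, and Falguni — each takes 1/10.

Bhavna 1/5; Falguni 1/10; Hemant 1/5; Kavita 1/10; Manoj 1/5; Rajiv 1/10; Vikram 1/10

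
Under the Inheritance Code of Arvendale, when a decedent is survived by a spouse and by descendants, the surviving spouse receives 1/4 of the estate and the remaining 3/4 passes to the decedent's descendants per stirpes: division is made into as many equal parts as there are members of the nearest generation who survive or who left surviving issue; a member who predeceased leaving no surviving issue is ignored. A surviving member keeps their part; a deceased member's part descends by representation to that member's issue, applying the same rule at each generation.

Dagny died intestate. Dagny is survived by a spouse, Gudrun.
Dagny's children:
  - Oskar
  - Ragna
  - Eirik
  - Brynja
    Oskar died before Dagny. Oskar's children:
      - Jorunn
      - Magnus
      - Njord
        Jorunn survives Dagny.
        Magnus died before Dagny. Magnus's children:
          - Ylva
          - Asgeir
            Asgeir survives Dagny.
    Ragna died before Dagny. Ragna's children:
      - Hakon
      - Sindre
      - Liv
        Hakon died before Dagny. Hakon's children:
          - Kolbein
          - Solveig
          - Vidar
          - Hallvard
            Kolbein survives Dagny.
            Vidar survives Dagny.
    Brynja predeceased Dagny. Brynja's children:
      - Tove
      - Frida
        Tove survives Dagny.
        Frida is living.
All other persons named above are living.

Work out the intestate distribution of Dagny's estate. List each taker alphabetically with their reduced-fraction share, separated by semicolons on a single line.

Asgeir 1/32; Eirik 3/16; Frida 3/32; Gudrun 1/4; Hallvard 1/64; Jorunn 1/16; Kolbein 1/64; Liv 1/16; Njord 1/16; Sindre 1/16; Solveig 1/64; Tove 3/32; Vidar 1/64; Ylva 1/32

Gudrun, as surviving spouse, takes 1/4.
The remaining 3/4 passes to Dagny's descendants per stirpes.
The 3/4 is divided into 4 equal shares of 3/16 among Oskar, Ragna, Eirik, Brynja.
Oskar predeceased; the 3/16 allotted to Oskar's branch passes to Oskar's issue by representation.
The 3/16 is divided into 3 equal shares of 1/16 among Jorunn, Magnus, Njord.
Jorunn is living and takes 1/16.
Magnus predeceased; the 1/16 allotted to Magnus's branch passes to Magnus's issue by representation.
The 1/16 is divided into 2 equal shares of 1/32 among Ylva, Asgeir.
Ylva is living and takes 1/32.
Asgeir is living and takes 1/32.
Njord is living and takes 1/16.
Ragna predeceased; the 3/16 allotted to Ragna's branch passes to Ragna's issue by representation.
The 3/16 is divided into 3 equal shares of 1/16 among Hakon, Sindre, Liv.
Hakon predeceased; the 1/16 allotted to Hakon's branch passes to Hakon's issue by representation.
The 1/16 is divided into 4 equal shares of 1/64 among Kolbein, Solveig, Vidar, Hallvard.
Kolbein is living and takes 1/64.
Solveig is living and takes 1/64.
Vidar is living and takes 1/64.
Hallvard is living and takes 1/64.
Sindre is living and takes 1/16.
Liv is living and takes 1/16.
Eirik is living and takes 3/16.
Brynja predeceased; the 3/16 allotted to Brynja's branch passes to Brynja's issue by representation.
The 3/16 is divided into 2 equal shares of 3/32 among Tove, Frida.
Tove is living and takes 3/32.
Frida is living and takes 3/32.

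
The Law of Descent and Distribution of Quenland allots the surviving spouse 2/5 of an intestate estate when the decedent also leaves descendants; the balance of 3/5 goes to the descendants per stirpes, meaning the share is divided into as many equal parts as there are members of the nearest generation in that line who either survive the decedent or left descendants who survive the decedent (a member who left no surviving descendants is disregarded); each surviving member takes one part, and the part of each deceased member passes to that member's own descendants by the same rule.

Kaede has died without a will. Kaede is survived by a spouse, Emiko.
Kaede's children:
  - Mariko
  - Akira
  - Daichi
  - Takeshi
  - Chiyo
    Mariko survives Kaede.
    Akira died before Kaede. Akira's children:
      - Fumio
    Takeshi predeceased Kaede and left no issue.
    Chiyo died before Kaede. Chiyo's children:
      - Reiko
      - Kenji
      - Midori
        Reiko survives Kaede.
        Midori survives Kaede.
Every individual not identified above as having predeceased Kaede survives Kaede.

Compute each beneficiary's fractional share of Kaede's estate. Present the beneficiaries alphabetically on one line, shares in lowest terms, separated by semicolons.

Emiko, as surviving spouse, takes 2/5.
The remaining 3/5 passes to Kaede's descendants per stirpes.
Takeshi left no surviving issue, so that branch lapses and is disregarded.
The 3/5 is divided into 4 equal shares of 3/20 among Mariko, Akira, Daichi, Chiyo.
Mariko is living and takes 3/20.
Akira predeceased; the 3/20 allotted to Akira's branch passes to Akira's issue by representation.
Fumio is the sole taker at this level and receives the full 3/20.
Daichi is living and takes 3/20.
Chiyo predeceased; the 3/20 allotted to Chiyo's branch passes to Chiyo's issue by representation.
The 3/20 is divided into 3 equal shares of 1/20 among Reiko, Kenji, Midori.
Reiko is living and takes 1/20.
Kenji is living and takes 1/20.
Midori is living and takes 1/20.

Daichi 3/20; Emiko 2/5; Fumio 3/20; Kenji 1/20; Mariko 3/20; Midori 1/20; Reiko 1/20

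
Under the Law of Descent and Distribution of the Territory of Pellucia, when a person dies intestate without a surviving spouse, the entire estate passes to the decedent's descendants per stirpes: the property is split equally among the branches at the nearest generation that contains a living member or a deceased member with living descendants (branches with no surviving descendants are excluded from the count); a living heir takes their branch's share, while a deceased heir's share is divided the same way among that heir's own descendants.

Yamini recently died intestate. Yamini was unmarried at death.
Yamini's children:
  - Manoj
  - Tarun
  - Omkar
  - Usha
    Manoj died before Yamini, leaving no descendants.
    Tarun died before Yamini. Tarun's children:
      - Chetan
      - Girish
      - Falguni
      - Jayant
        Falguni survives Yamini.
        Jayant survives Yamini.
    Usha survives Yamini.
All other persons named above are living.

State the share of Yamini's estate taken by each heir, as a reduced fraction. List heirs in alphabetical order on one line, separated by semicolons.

Chetan 1/12; Falguni 1/12; Girish 1/12; Jayant 1/12; Omkar 1/3; Usha 1/3

There is no surviving spouse, so the entire estate passes to Yamini's descendants per stirpes.
Manoj left no surviving issue, so that branch lapses and is disregarded.
The estate is divided into 3 equal shares of 1/3 among Tarun, Omkar, Usha.
Tarun predeceased; the 1/3 allotted to Tarun's branch passes to Tarun's issue by representation.
The 1/3 is divided into 4 equal shares of 1/12 among Chetan, Girish, Falguni, Jayant.
Chetan is living and takes 1/12.
Girish is living and takes 1/12.
Falguni is living and takes 1/12.
Jayant is living and takes 1/12.
Omkar is living and takes 1/3.
Usha is living and takes 1/3.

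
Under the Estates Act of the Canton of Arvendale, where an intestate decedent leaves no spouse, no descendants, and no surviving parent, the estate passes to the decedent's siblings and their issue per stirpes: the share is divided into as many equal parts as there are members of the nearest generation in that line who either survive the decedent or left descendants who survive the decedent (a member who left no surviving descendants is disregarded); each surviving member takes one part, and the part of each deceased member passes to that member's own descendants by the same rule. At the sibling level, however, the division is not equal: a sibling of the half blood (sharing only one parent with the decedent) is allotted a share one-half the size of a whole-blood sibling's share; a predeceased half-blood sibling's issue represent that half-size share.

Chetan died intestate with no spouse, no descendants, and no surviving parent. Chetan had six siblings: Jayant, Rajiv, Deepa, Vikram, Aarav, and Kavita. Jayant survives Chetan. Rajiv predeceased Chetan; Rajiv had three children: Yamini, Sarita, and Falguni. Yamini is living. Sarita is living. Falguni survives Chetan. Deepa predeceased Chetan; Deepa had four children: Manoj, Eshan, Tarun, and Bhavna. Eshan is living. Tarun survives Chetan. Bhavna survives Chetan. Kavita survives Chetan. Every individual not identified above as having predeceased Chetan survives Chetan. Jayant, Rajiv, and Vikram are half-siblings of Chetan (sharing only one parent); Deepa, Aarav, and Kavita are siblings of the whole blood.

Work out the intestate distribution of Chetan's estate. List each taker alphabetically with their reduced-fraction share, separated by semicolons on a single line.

No spouse, descendants, or parent survives, so the estate passes to Chetan's siblings per stirpes.
Half-blood siblings count for one-half the weight of whole-blood siblings at the initial division.
Dividing 1 in proportion to weights (total weight 9/2): Jayant (weight 1/2) → 1/9; Rajiv (weight 1/2) → 1/9; Deepa (weight 1) → 2/9; Vikram (weight 1/2) → 1/9; Aarav (weight 1) → 2/9; Kavita (weight 1) → 2/9.
Jayant is living and takes 1/9.
Rajiv predeceased; the 1/9 allotted to Rajiv's branch passes to Rajiv's issue by representation.
The 1/9 is divided into 3 equal shares of 1/27 among Yamini, Sarita, Falguni.
Yamini is living and takes 1/27.
Sarita is living and takes 1/27.
Falguni is living and takes 1/27.
Deepa predeceased; the 2/9 allotted to Deepa's branch passes to Deepa's issue by representation.
The 2/9 is divided into 4 equal shares of 1/18 among Manoj, Eshan, Tarun, Bhavna.
Manoj is living and takes 1/18.
Eshan is living and takes 1/18.
Tarun is living and takes 1/18.
Bhavna is living and takes 1/18.
Vikram is living and takes 1/9.
Aarav is living and takes 2/9.
Kavita is living and takes 2/9.

Aarav 2/9; Bhavna 1/18; Eshan 1/18; Falguni 1/27; Jayant 1/9; Kavita 2/9; Manoj 1/18; Sarita 1/27; Tarun 1/18; Vikram 1/9; Yamini 1/27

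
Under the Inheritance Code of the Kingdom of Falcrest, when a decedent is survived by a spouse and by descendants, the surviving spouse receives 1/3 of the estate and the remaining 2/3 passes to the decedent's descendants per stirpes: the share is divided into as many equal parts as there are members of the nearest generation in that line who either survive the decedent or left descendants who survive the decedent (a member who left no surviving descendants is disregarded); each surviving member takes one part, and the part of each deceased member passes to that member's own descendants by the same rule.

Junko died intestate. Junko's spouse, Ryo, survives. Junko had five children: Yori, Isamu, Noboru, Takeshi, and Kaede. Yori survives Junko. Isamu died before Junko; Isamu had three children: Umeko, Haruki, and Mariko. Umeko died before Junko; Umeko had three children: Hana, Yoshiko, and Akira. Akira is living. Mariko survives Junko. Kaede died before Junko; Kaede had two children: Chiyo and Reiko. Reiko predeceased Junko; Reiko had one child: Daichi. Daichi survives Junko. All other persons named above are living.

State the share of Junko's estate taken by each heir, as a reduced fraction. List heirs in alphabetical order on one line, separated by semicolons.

Ryo, as surviving spouse, takes 1/3.
The remaining 2/3 passes to Junko's descendants per stirpes.
The 2/3 is divided into 5 equal shares of 2/15 among Yori, Isamu, Noboru, Takeshi, Kaede.
Yori is living and takes 2/15.
Isamu predeceased; the 2/15 allotted to Isamu's branch passes to Isamu's issue by representation.
The 2/15 is divided into 3 equal shares of 2/45 among Umeko, Haruki, Mariko.
Umeko predeceased; the 2/45 allotted to Umeko's branch passes to Umeko's issue by representation.
The 2/45 is divided into 3 equal shares of 2/135 among Hana, Yoshiko, Akira.
Hana is living and takes 2/135.
Yoshiko is living and takes 2/135.
Akira is living and takes 2/135.
Haruki is living and takes 2/45.
Mariko is living and takes 2/45.
Noboru is living and takes 2/15.
Takeshi is living and takes 2/15.
Kaede predeceased; the 2/15 allotted to Kaede's branch passes to Kaede's issue by representation.
The 2/15 is divided into 2 equal shares of 1/15 among Chiyo, Reiko.
Chiyo is living and takes 1/15.
Reiko predeceased; the 1/15 allotted to Reiko's branch passes to Reiko's issue by representation.
Daichi is the sole taker at this level and receives the full 1/15.

Akira 2/135; Chiyo 1/15; Daichi 1/15; Hana 2/135; Haruki 2/45; Mariko 2/45; Noboru 2/15; Ryo 1/3; Takeshi 2/15; Yori 2/15; Yoshiko 2/135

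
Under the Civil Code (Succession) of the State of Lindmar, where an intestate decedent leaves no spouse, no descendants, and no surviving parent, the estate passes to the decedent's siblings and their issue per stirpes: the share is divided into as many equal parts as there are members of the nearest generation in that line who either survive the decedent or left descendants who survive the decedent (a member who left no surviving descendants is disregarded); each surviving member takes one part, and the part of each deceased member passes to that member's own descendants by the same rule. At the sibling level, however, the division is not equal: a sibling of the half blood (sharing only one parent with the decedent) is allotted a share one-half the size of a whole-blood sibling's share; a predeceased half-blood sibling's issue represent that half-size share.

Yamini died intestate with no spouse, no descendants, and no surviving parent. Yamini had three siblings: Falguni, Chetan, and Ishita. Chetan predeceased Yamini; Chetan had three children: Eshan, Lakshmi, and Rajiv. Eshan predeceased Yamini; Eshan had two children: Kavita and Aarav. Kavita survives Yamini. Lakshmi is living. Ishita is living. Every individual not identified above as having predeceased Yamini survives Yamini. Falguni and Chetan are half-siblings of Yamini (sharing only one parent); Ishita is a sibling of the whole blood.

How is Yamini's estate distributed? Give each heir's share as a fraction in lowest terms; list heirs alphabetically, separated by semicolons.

Aarav 1/24; Falguni 1/4; Ishita 1/2; Kavita 1/24; Lakshmi 1/12; Rajiv 1/12

No spouse, descendants, or parent survives, so the estate passes to Yamini's siblings per stirpes.
Half-blood siblings count for one-half the weight of whole-blood siblings at the initial division.
Dividing 1 in proportion to weights (total weight 2): Falguni (weight 1/2) → 1/4; Chetan (weight 1/2) → 1/4; Ishita (weight 1) → 1/2.
Falguni is living and takes 1/4.
Chetan predeceased; the 1/4 allotted to Chetan's branch passes to Chetan's issue by representation.
The 1/4 is divided into 3 equal shares of 1/12 among Eshan, Lakshmi, Rajiv.
Eshan predeceased; the 1/12 allotted to Eshan's branch passes to Eshan's issue by representation.
The 1/12 is divided into 2 equal shares of 1/24 among Kavita, Aarav.
Kavita is living and takes 1/24.
Aarav is living and takes 1/24.
Lakshmi is living and takes 1/12.
Rajiv is living and takes 1/12.
Ishita is living and takes 1/2.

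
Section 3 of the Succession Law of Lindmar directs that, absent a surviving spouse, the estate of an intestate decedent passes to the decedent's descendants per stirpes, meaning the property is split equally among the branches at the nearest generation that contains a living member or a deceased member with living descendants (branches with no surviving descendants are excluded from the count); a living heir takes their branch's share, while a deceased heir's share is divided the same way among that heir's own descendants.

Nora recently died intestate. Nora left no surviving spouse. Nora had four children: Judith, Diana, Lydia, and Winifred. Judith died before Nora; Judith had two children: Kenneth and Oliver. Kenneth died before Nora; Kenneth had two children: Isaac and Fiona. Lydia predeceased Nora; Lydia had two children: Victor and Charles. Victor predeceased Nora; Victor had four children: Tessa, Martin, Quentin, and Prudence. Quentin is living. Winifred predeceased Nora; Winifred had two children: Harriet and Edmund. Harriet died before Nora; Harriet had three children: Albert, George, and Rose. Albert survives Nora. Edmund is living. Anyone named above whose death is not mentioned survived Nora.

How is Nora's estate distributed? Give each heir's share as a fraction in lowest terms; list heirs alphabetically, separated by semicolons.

There is no surviving spouse, so the entire estate passes to Nora's descendants per stirpes.
The estate is divided into 4 equal shares of 1/4 among Judith, Diana, Lydia, Winifred.
Judith predeceased; the 1/4 allotted to Judith's branch passes to Judith's issue by representation.
The 1/4 is divided into 2 equal shares of 1/8 among Kenneth, Oliver.
Kenneth predeceased; the 1/8 allotted to Kenneth's branch passes to Kenneth's issue by representation.
The 1/8 is divided into 2 equal shares of 1/16 among Isaac, Fiona.
Isaac is living and takes 1/16.
Fiona is living and takes 1/16.
Oliver is living and takes 1/8.
Diana is living and takes 1/4.
Lydia predeceased; the 1/4 allotted to Lydia's branch passes to Lydia's issue by representation.
The 1/4 is divided into 2 equal shares of 1/8 among Victor, Charles.
Victor predeceased; the 1/8 allotted to Victor's branch passes to Victor's issue by representation.
The 1/8 is divided into 4 equal shares of 1/32 among Tessa, Martin, Quentin, Prudence.
Tessa is living and takes 1/32.
Martin is living and takes 1/32.
Quentin is living and takes 1/32.
Prudence is living and takes 1/32.
Charles is living and takes 1/8.
Winifred predeceased; the 1/4 allotted to Winifred's branch passes to Winifred's issue by representation.
The 1/4 is divided into 2 equal shares of 1/8 among Harriet, Edmund.
Harriet predeceased; the 1/8 allotted to Harriet's branch passes to Harriet's issue by representation.
The 1/8 is divided into 3 equal shares of 1/24 among Albert, George, Rose.
Albert is living and takes 1/24.
George is living and takes 1/24.
Rose is living and takes 1/24.
Edmund is living and takes 1/8.

Albert 1/24; Charles 1/8; Diana 1/4; Edmund 1/8; Fiona 1/16; George 1/24; Isaac 1/16; Martin 1/32; Oliver 1/8; Prudence 1/32; Quentin 1/32; Rose 1/24; Tessa 1/32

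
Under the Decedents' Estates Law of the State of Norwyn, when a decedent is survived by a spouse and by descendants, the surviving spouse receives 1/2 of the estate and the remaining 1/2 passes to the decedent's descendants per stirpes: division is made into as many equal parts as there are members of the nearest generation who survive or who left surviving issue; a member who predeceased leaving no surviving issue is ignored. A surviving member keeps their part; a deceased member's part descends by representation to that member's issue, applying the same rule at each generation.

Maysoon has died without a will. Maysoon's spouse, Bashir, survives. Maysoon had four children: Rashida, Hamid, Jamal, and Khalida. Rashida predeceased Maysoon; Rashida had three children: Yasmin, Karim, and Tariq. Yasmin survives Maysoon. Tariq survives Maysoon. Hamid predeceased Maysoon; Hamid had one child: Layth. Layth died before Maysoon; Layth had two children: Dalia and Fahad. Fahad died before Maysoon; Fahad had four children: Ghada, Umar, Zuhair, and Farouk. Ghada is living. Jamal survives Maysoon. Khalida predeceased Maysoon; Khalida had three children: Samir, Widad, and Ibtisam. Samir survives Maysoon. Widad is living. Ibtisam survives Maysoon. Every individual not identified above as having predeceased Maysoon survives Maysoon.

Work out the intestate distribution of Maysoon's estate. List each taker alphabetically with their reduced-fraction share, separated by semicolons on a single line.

Bashir, as surviving spouse, takes 1/2.
The remaining 1/2 passes to Maysoon's descendants per stirpes.
The 1/2 is divided into 4 equal shares of 1/8 among Rashida, Hamid, Jamal, Khalida.
Rashida predeceased; the 1/8 allotted to Rashida's branch passes to Rashida's issue by representation.
The 1/8 is divided into 3 equal shares of 1/24 among Yasmin, Karim, Tariq.
Yasmin is living and takes 1/24.
Karim is living and takes 1/24.
Tariq is living and takes 1/24.
Hamid predeceased; the 1/8 allotted to Hamid's branch passes to Hamid's issue by representation.
Layth's line is the sole branch at this level, so the full 1/8 passes to Layth's issue by representation.
The 1/8 is divided into 2 equal shares of 1/16 among Dalia, Fahad.
Dalia is living and takes 1/16.
Fahad predeceased; the 1/16 allotted to Fahad's branch passes to Fahad's issue by representation.
The 1/16 is divided into 4 equal shares of 1/64 among Ghada, Umar, Zuhair, Farouk.
Ghada is living and takes 1/64.
Umar is living and takes 1/64.
Zuhair is living and takes 1/64.
Farouk is living and takes 1/64.
Jamal is living and takes 1/8.
Khalida predeceased; the 1/8 allotted to Khalida's branch passes to Khalida's issue by representation.
The 1/8 is divided into 3 equal shares of 1/24 among Samir, Widad, Ibtisam.
Samir is living and takes 1/24.
Widad is living and takes 1/24.
Ibtisam is living and takes 1/24.

Bashir 1/2; Dalia 1/16; Farouk 1/64; Ghada 1/64; Ibtisam 1/24; Jamal 1/8; Karim 1/24; Samir 1/24; Tariq 1/24; Umar 1/64; Widad 1/24; Yasmin 1/24; Zuhair 1/64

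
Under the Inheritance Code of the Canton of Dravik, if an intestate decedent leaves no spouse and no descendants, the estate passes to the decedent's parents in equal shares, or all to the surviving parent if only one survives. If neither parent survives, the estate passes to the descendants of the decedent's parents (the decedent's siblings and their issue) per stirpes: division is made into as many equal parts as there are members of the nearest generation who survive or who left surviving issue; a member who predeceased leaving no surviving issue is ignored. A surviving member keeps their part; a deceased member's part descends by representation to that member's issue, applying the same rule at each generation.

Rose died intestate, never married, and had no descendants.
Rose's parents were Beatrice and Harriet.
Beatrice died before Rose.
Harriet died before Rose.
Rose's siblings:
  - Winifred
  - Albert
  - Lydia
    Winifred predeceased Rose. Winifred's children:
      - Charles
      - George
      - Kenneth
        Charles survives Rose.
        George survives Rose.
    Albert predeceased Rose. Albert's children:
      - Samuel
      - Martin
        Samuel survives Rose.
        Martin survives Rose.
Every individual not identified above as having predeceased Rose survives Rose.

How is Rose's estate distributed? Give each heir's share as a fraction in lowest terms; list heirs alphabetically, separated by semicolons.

Neither parent survives and there are no descendants, so the estate passes to Rose's siblings and their issue per stirpes.
The estate is divided into 3 equal shares of 1/3 among Winifred, Albert, Lydia.
Winifred predeceased; the 1/3 allotted to Winifred's branch passes to Winifred's issue by representation.
The 1/3 is divided into 3 equal shares of 1/9 among Charles, George, Kenneth.
Charles is living and takes 1/9.
George is living and takes 1/9.
Kenneth is living and takes 1/9.
Albert predeceased; the 1/3 allotted to Albert's branch passes to Albert's issue by representation.
The 1/3 is divided into 2 equal shares of 1/6 among Samuel, Martin.
Samuel is living and takes 1/6.
Martin is living and takes 1/6.
Lydia is living and takes 1/3.

Charles 1/9; George 1/9; Kenneth 1/9; Lydia 1/3; Martin 1/6; Samuel 1/6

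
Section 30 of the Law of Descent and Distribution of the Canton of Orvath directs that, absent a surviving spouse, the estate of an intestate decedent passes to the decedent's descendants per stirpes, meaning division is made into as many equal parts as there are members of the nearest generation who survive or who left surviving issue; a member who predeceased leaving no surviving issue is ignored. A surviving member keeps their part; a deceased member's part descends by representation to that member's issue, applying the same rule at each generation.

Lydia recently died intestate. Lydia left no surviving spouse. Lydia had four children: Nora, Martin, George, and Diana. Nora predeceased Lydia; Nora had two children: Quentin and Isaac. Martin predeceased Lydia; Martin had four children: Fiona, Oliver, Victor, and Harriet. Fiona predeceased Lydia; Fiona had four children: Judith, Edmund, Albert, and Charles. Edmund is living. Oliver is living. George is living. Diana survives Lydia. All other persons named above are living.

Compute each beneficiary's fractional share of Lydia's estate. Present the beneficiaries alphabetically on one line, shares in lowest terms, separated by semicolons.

There is no surviving spouse, so the entire estate passes to Lydia's descendants per stirpes.
The estate is divided into 4 equal shares of 1/4 among Nora, Martin, George, Diana.
Nora predeceased; the 1/4 allotted to Nora's branch passes to Nora's issue by representation.
The 1/4 is divided into 2 equal shares of 1/8 among Quentin, Isaac.
Quentin is living and takes 1/8.
Isaac is living and takes 1/8.
Martin predeceased; the 1/4 allotted to Martin's branch passes to Martin's issue by representation.
The 1/4 is divided into 4 equal shares of 1/16 among Fiona, Oliver, Victor, Harriet.
Fiona predeceased; the 1/16 allotted to Fiona's branch passes to Fiona's issue by representation.
The 1/16 is divided into 4 equal shares of 1/64 among Judith, Edmund, Albert, Charles.
Judith is living and takes 1/64.
Edmund is living and takes 1/64.
Albert is living and takes 1/64.
Charles is living and takes 1/64.
Oliver is living and takes 1/16.
Victor is living and takes 1/16.
Harriet is living and takes 1/16.
George is living and takes 1/4.
Diana is living and takes 1/4.

Albert 1/64; Charles 1/64; Diana 1/4; Edmund 1/64; George 1/4; Harriet 1/16; Isaac 1/8; Judith 1/64; Oliver 1/16; Quentin 1/8; Victor 1/16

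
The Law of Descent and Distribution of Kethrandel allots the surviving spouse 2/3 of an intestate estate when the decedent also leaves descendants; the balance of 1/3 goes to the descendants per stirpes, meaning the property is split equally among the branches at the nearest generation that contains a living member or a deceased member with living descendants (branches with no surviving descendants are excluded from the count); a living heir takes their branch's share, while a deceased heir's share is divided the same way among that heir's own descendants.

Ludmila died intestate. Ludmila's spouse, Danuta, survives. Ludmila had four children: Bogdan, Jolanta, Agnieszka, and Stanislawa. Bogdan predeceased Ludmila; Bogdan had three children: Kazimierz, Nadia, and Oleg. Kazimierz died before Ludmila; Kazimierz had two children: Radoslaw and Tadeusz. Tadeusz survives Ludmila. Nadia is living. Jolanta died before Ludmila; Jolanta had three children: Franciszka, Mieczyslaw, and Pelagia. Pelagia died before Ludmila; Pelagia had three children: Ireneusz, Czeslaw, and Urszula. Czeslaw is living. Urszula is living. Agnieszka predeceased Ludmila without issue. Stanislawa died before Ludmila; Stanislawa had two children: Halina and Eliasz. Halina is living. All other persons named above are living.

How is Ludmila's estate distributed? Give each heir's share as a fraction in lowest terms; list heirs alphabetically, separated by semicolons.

Danuta, as surviving spouse, takes 2/3.
The remaining 1/3 passes to Ludmila's descendants per stirpes.
Agnieszka left no surviving issue, so that branch lapses and is disregarded.
The 1/3 is divided into 3 equal shares of 1/9 among Bogdan, Jolanta, Stanislawa.
Bogdan predeceased; the 1/9 allotted to Bogdan's branch passes to Bogdan's issue by representation.
The 1/9 is divided into 3 equal shares of 1/27 among Kazimierz, Nadia, Oleg.
Kazimierz predeceased; the 1/27 allotted to Kazimierz's branch passes to Kazimierz's issue by representation.
The 1/27 is divided into 2 equal shares of 1/54 among Radoslaw, Tadeusz.
Radoslaw is living and takes 1/54.
Tadeusz is living and takes 1/54.
Nadia is living and takes 1/27.
Oleg is living and takes 1/27.
Jolanta predeceased; the 1/9 allotted to Jolanta's branch passes to Jolanta's issue by representation.
The 1/9 is divided into 3 equal shares of 1/27 among Franciszka, Mieczyslaw, Pelagia.
Franciszka is living and takes 1/27.
Mieczyslaw is living and takes 1/27.
Pelagia predeceased; the 1/27 allotted to Pelagia's branch passes to Pelagia's issue by representation.
The 1/27 is divided into 3 equal shares of 1/81 among Ireneusz, Czeslaw, Urszula.
Ireneusz is living and takes 1/81.
Czeslaw is living and takes 1/81.
Urszula is living and takes 1/81.
Stanislawa predeceased; the 1/9 allotted to Stanislawa's branch passes to Stanislawa's issue by representation.
The 1/9 is divided into 2 equal shares of 1/18 among Halina, Eliasz.
Halina is living and takes 1/18.
Eliasz is living and takes 1/18.

Czeslaw 1/81; Danuta 2/3; Eliasz 1/18; Franciszka 1/27; Halina 1/18; Ireneusz 1/81; Mieczyslaw 1/27; Nadia 1/27; Oleg 1/27; Radoslaw 1/54; Tadeusz 1/54; Urszula 1/81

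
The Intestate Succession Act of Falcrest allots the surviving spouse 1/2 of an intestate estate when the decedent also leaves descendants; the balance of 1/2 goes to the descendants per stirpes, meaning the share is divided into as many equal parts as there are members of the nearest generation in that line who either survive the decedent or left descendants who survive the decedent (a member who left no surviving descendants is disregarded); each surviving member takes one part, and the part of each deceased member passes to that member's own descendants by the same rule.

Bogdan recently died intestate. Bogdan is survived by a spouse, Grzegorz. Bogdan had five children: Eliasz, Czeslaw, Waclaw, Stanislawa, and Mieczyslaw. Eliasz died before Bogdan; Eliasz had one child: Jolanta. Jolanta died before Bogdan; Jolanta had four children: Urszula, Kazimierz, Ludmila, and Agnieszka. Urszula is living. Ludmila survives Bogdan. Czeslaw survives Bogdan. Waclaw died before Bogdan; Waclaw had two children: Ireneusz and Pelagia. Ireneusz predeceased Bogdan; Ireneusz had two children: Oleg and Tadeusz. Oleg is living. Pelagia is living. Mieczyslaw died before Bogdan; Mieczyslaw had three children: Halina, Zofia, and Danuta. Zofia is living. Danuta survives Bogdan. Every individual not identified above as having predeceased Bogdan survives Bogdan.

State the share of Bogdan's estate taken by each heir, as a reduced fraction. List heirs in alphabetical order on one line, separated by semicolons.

Grzegorz, as surviving spouse, takes 1/2.
The remaining 1/2 passes to Bogdan's descendants per stirpes.
The 1/2 is divided into 5 equal shares of 1/10 among Eliasz, Czeslaw, Waclaw, Stanislawa, Mieczyslaw.
Eliasz predeceased; the 1/10 allotted to Eliasz's branch passes to Eliasz's issue by representation.
Jolanta's line is the sole branch at this level, so the full 1/10 passes to Jolanta's issue by representation.
The 1/10 is divided into 4 equal shares of 1/40 among Urszula, Kazimierz, Ludmila, Agnieszka.
Urszula is living and takes 1/40.
Kazimierz is living and takes 1/40.
Ludmila is living and takes 1/40.
Agnieszka is living and takes 1/40.
Czeslaw is living and takes 1/10.
Waclaw predeceased; the 1/10 allotted to Waclaw's branch passes to Waclaw's issue by representation.
The 1/10 is divided into 2 equal shares of 1/20 among Ireneusz, Pelagia.
Ireneusz predeceased; the 1/20 allotted to Ireneusz's branch passes to Ireneusz's issue by representation.
The 1/20 is divided into 2 equal shares of 1/40 among Oleg, Tadeusz.
Oleg is living and takes 1/40.
Tadeusz is living and takes 1/40.
Pelagia is living and takes 1/20.
Stanislawa is living and takes 1/10.
Mieczyslaw predeceased; the 1/10 allotted to Mieczyslaw's branch passes to Mieczyslaw's issue by representation.
The 1/10 is divided into 3 equal shares of 1/30 among Halina, Zofia, Danuta.
Halina is living and takes 1/30.
Zofia is living and takes 1/30.
Danuta is living and takes 1/30.

Agnieszka 1/40; Czeslaw 1/10; Danuta 1/30; Grzegorz 1/2; Halina 1/30; Kazimierz 1/40; Ludmila 1/40; Oleg 1/40; Pelagia 1/20; Stanislawa 1/10; Tadeusz 1/40; Urszula 1/40; Zofia 1/30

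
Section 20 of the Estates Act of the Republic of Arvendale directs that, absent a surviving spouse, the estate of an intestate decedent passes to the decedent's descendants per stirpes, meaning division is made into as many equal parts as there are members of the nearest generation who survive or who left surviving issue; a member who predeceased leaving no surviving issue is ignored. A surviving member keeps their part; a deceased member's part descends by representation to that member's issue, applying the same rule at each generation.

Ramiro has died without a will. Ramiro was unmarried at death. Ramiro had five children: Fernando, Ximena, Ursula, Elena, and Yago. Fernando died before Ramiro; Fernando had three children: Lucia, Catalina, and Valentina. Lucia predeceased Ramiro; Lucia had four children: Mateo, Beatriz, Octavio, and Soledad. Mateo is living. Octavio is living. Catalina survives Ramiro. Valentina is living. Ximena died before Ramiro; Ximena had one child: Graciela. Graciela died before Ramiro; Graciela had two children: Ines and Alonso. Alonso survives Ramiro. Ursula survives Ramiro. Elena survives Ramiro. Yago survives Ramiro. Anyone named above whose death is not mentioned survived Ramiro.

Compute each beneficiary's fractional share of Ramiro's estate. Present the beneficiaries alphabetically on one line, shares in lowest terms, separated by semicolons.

Alonso 1/10; Beatriz 1/60; Catalina 1/15; Elena 1/5; Ines 1/10; Mateo 1/60; Octavio 1/60; Soledad 1/60; Ursula 1/5; Valentina 1/15; Yago 1/5

There is no surviving spouse, so the entire estate passes to Ramiro's descendants per stirpes.
The estate is divided into 5 equal shares of 1/5 among Fernando, Ximena, Ursula, Elena, Yago.
Fernando predeceased; the 1/5 allotted to Fernando's branch passes to Fernando's issue by representation.
The 1/5 is divided into 3 equal shares of 1/15 among Lucia, Catalina, Valentina.
Lucia predeceased; the 1/15 allotted to Lucia's branch passes to Lucia's issue by representation.
The 1/15 is divided into 4 equal shares of 1/60 among Mateo, Beatriz, Octavio, Soledad.
Mateo is living and takes 1/60.
Beatriz is living and takes 1/60.
Octavio is living and takes 1/60.
Soledad is living and takes 1/60.
Catalina is living and takes 1/15.
Valentina is living and takes 1/15.
Ximena predeceased; the 1/5 allotted to Ximena's branch passes to Ximena's issue by representation.
Graciela's line is the sole branch at this level, so the full 1/5 passes to Graciela's issue by representation.
The 1/5 is divided into 2 equal shares of 1/10 among Ines, Alonso.
Ines is living and takes 1/10.
Alonso is living and takes 1/10.
Ursula is living and takes 1/5.
Elena is living and takes 1/5.
Yago is living and takes 1/5.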